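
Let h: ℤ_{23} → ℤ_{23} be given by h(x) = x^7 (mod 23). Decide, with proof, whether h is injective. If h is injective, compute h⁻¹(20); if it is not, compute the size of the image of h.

17

Since 23 is prime, the nonzero elements of ℤ_{23} form a cyclic group of order 22.
As gcd(7, 22) = 1, raising to the 7th power is a bijection on this group: if u^7 ≡ v^7 then (uv^{−1})^7 = 1, and the only element of order dividing gcd(7, 22) = 1 is 1, so u = v.
With h(0) = 0 this makes h injective on all of ℤ_{23}, hence bijective (finite equal-size domain and codomain). In particular h is injective.
Since h is injective, we find the preimage of 20. The inverse of x ↦ x^7 on (ℤ_{23})^× is x ↦ x^19, because 7·19 = 133 = 6·22 + 1 ≡ 1 (mod 22) and x^{22} = 1 for x ≠ 0 (Fermat). So h⁻¹(20) = 20^19 mod 23.
Repeated squaring mod 23: 20^1 ≡ 20, 20^2 ≡ 20² = 400 ≡ 9, 20^4 ≡ 9² = 81 ≡ 12, 20^8 ≡ 12² = 144 ≡ 6, 20^16 ≡ 6² = 36 ≡ 13. Since 19 = 16 + 2 + 1, 20^19 ≡ 13·9·20: 13·9 = 117 ≡ 2, then 2·20 = 40 ≡ 17. So 20^19 ≡ 17 (mod 23).
Hence h⁻¹(20) = 17.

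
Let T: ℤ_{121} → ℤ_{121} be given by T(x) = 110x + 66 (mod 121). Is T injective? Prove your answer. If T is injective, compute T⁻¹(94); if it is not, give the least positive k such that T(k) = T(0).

We have gcd(110, 121) = 11 > 1. Taking x_1 = 0 and x_2 = 11: T(0) = 66 and T(11) = 110·11 + 66 = 1276 ≡ 66 (mod 121).
So T(0) = T(11) while 0 ≠ 11, hence T is not injective.
Since T is not injective, we find the least positive k with T(k) = T(0): this means 110k ≡ 0 (mod 121), i.e. 121 ∣ 110k. Since gcd(110, 121) = 11, dividing through by 11 this holds exactly when 11 ∣ 10k, and as gcd(10, 11) = 1, exactly when 11 ∣ k.
The smallest positive such k is 11.

11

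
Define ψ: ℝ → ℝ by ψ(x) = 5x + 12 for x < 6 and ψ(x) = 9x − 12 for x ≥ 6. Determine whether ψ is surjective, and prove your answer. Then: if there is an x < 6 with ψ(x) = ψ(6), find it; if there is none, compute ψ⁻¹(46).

Both pieces are strictly increasing (slopes 5 and 9), so each is injective on its own interval.
The left piece maps (−∞, 6) onto (−∞, 42); the right piece maps [6, ∞) onto [42, ∞).
These images together cover ℝ, so ψ is surjective.
Because the two images are disjoint, no x < 6 has ψ(x) = ψ(6), so we compute ψ⁻¹(46): 46 lies in [42, ∞), so solve 9x − 12 = 46: x = (46 + 12)/9 = 58/9.

58/9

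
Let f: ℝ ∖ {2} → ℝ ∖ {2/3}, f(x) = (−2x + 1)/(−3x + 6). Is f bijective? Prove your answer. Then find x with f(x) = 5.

Suppose f(s) = f(t). Cross-multiplying: (−2s + 1)(−3t + 6) = (−2t + 1)(−3s + 6).
Expanding both sides and cancelling the symmetric terms leaves −9·(s − t) = 0. Since −9 ≠ 0, s = t. Thus f is injective.
For any y ≠ 2/3, solving y(−3x + 6) = −2x + 1 for x gives a well-defined x ≠ 2. So f is surjective.
So f is bijective.
Solving f(x) = 5: cross-multiplying gives −2x + 1 = 5(−3x + 6), which rearranges to 13x = 29, so x = 29/13.

29/13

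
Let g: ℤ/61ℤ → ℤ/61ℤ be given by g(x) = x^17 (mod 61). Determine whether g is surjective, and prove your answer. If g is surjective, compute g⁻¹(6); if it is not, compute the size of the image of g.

35

Since 61 is prime, the nonzero elements of ℤ/61ℤ form a cyclic group of order 60.
As gcd(17, 60) = 1, raising to the 17th power is a bijection on this group: if x_1^17 ≡ x_2^17 then (x_1x_2^{−1})^17 = 1, and the only element of order dividing gcd(17, 60) = 1 is 1, so x_1 = x_2.
With g(0) = 0 this makes g injective on all of ℤ/61ℤ, hence bijective (finite equal-size domain and codomain). In particular g is surjective.
Since g is surjective, we find the preimage of 6. The inverse of x ↦ x^17 on (ℤ/61ℤ)^× is x ↦ x^53, because 17·53 = 901 = 15·60 + 1 ≡ 1 (mod 60) and x^{60} = 1 for x ≠ 0 (Fermat). So g⁻¹(6) = 6^53 mod 61.
Repeated squaring mod 61: 6^1 ≡ 6, 6^2 ≡ 6² = 36, 6^4 ≡ 36² = 1296 ≡ 15, 6^8 ≡ 15² = 225 ≡ 42, 6^16 ≡ 42² = 1764 ≡ 56, 6^32 ≡ 56² = 3136 ≡ 25. Since 53 = 32 + 16 + 4 + 1, 6^53 ≡ 25·56·15·6: 25·56 = 1400 ≡ 58, then 58·15 = 870 ≡ 16, then 16·6 = 96 ≡ 35. So 6^53 ≡ 35 (mod 61).
Hence g⁻¹(6) = 35.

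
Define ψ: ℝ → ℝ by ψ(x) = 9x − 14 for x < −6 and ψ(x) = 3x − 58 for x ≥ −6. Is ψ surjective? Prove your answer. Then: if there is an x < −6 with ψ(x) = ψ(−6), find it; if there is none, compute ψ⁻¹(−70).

Both pieces are strictly increasing (slopes 9 and 3), so each is injective on its own interval.
The left piece maps (−∞, −6) onto (−∞, −68); the right piece maps [−6, ∞) onto [−76, ∞).
The union (−∞, −68) ∪ [−76, ∞) covers ℝ, so ψ is surjective.
For the follow-up: the images overlap, so an x < −6 with ψ(x) = ψ(−6) exists. ψ(−6) = −76; solving 9x − 14 = −76 for x < −6 gives x = (−76 + 14)/9 = −62/9.

-62/9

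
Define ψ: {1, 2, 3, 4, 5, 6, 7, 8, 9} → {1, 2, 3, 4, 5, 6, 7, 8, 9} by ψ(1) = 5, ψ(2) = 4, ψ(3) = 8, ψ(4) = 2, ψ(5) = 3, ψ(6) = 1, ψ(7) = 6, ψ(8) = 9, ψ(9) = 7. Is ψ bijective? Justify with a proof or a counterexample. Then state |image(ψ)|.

The values 5, 4, 8, 2, 3, 1, 6, 9, 7 are a permutation of {1, 2, 3, 4, 5, 6, 7, 8, 9}: each element appears exactly once.
So ψ is injective and surjective, hence bijective.
The image of ψ is {1, 2, 3, 4, 5, 6, 7, 8, 9}, which has 9 elements.

9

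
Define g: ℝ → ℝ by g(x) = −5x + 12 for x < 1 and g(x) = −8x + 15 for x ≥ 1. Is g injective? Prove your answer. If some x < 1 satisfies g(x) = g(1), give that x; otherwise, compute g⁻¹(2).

13/8

Both pieces are strictly decreasing (slopes −5 and −8), so each is injective on its own interval.
The left piece maps (−∞, 1) onto (7, ∞); the right piece maps [1, ∞) onto (−∞, 7].
These images are disjoint, so no value is attained by both pieces. Thus g is injective.
Because the two images are disjoint, no x < 1 has g(x) = g(1), so we compute g⁻¹(2): 2 lies in (−∞, 7], so solve −8x + 15 = 2: x = (2 − 15)/(−8) = 13/8.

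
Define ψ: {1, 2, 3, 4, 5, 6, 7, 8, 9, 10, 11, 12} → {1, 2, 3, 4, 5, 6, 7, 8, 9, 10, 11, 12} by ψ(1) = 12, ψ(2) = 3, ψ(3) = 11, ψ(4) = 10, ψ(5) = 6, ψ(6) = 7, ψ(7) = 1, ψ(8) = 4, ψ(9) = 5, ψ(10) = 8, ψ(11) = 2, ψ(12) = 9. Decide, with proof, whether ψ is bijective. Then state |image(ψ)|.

12

The values 12, 3, 11, 10, 6, 7, 1, 4, 5, 8, 2, 9 are a permutation of {1, 2, 3, 4, 5, 6, 7, 8, 9, 10, 11, 12}: each element appears exactly once.
So ψ is injective and surjective, hence bijective.
The image of ψ is {1, 2, 3, 4, 5, 6, 7, 8, 9, 10, 11, 12}, which has 12 elements.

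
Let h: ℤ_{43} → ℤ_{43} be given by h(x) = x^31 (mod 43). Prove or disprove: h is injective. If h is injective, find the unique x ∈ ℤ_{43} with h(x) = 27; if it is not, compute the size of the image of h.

22

Since 43 is prime, the nonzero elements of ℤ_{43} form a cyclic group of order 42.
As gcd(31, 42) = 1, raising to the 31st power is a bijection on this group: if a^31 ≡ b^31 then (ab^{−1})^31 = 1, and the only element of order dividing gcd(31, 42) = 1 is 1, so a = b.
With h(0) = 0 this makes h injective on all of ℤ_{43}, hence bijective (finite equal-size domain and codomain). In particular h is injective.
Since h is injective, we find the preimage of 27. The inverse of x ↦ x^31 on (ℤ_{43})^× is x ↦ x^19, because 31·19 = 589 = 14·42 + 1 ≡ 1 (mod 42) and x^{42} = 1 for x ≠ 0 (Fermat). So h⁻¹(27) = 27^19 mod 43.
Repeated squaring mod 43: 27^1 ≡ 27, 27^2 ≡ 27² = 729 ≡ 41, 27^4 ≡ 41² = 1681 ≡ 4, 27^8 ≡ 4² = 16, 27^16 ≡ 16² = 256 ≡ 41. Since 19 = 16 + 2 + 1, 27^19 ≡ 41·41·27: 41·41 = 1681 ≡ 4, then 4·27 = 108 ≡ 22. So 27^19 ≡ 22 (mod 43).
Hence h⁻¹(27) = 22.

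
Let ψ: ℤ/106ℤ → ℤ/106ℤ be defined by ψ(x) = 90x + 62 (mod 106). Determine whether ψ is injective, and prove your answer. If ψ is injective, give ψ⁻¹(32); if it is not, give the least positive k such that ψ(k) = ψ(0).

53

Recall that ψ is injective when ψ(a) = ψ(b) forces a = b.
We have gcd(90, 106) = 2 > 1. Taking a = 0 and b = 53: ψ(0) = 62 and ψ(53) = 90·53 + 62 = 4832 ≡ 62 (mod 106).
So ψ(0) = ψ(53) while 0 ≠ 53, so ψ is not injective.
Since ψ is not injective, we find the least positive k with ψ(k) = ψ(0): this means 90k ≡ 0 (mod 106), i.e. 106 ∣ 90k. Since gcd(90, 106) = 2, dividing through by 2 this holds exactly when 53 ∣ 45k, and as gcd(45, 53) = 1, exactly when 53 ∣ k.
The smallest positive such k is 53.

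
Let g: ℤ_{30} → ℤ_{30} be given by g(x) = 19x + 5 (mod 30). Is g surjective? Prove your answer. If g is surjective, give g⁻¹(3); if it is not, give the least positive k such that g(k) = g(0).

22

Since gcd(19, 30) = 1, 19 is invertible modulo 30. Euclid's algorithm: 30 = 1·19 + 11, 19 = 1·11 + 8, 11 = 1·8 + 3, 8 = 2·3 + 2, 3 = 1·2 + 1; back-substituting gives 1 = 19·19 − 12·30, so 19⁻¹ ≡ 19 (mod 30).
For any y ∈ ℤ_{30}, x = 19(y − 5) mod 30 satisfies g(x) = 19·19(y − 5) + 5 ≡ y (since 19·19 ≡ 1 mod 30). So every y has a preimage.
Thus g is surjective.
Since g is surjective, we find g⁻¹(3): we need 19x ≡ 3 − 5 ≡ 28 (mod 30). Using 19⁻¹ = 19: x ≡ 19·28 = 532 = 17·30 + 22, so x = 22.
Check: g(22) = 19·22 + 5 = 423 = 14·30 + 3 ≡ 3 (mod 30).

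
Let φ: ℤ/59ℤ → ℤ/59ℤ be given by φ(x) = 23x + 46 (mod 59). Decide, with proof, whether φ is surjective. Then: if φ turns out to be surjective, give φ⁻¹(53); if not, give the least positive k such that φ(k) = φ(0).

By definition, surjectivity means every element of the codomain has a preimage under φ.
Since gcd(23, 59) = 1, 23 is invertible modulo 59. Euclid's algorithm: 59 = 2·23 + 13, 23 = 1·13 + 10, 13 = 1·10 + 3, 10 = 3·3 + 1; back-substituting gives 1 = 18·23 − 7·59, so 23⁻¹ ≡ 18 (mod 59).
Then y ↦ 18(y − 46) is a two-sided inverse to φ, so every y ∈ ℤ/59ℤ has a preimage.
Hence φ is surjective.
Since φ is surjective, we find φ⁻¹(53): we need 23x ≡ 53 − 46 ≡ 7 (mod 59). Using 23⁻¹ = 18: x ≡ 18·7 = 126 = 2·59 + 8, so x = 8.
Check: φ(8) = 23·8 + 46 = 230 = 3·59 + 53 ≡ 53 (mod 59).

8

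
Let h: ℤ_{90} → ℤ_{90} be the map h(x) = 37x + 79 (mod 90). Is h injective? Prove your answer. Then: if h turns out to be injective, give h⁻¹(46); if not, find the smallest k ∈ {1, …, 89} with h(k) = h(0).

If h(x_1) = h(x_2), then 37x_1 ≡ 37x_2 (mod 90). Because gcd(37, 90) = 1, we may cancel 37 to get x_1 ≡ x_2 (mod 90).
Thus h is injective.
We now compute 37⁻¹ mod 90 explicitly. Euclid's algorithm: 90 = 2·37 + 16, 37 = 2·16 + 5, 16 = 3·5 + 1; back-substituting gives 1 = 73·37 − 30·90, so 37⁻¹ ≡ 73 (mod 90).
Since h is injective, we compute h⁻¹(46): solve 37x + 79 ≡ 46 (mod 90), i.e. 37x ≡ 57 (mod 90).
Multiplying by 37⁻¹ = 73 gives x ≡ 73·57 = 4161 = 46·90 + 21 ≡ 21 (mod 90).
Check: h(21) = 37·21 + 79 = 856 = 9·90 + 46 ≡ 46 (mod 90).

21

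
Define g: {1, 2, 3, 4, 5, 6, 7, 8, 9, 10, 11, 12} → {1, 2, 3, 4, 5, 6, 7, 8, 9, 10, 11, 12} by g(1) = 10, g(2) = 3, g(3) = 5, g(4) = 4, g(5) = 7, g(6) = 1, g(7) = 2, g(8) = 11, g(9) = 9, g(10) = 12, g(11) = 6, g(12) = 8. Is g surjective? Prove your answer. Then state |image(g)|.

Every element of the codomain has a preimage: 1 = g(6), 2 = g(7), 3 = g(2), 4 = g(4), 5 = g(3), 6 = g(11), 7 = g(5), 8 = g(12), 9 = g(9), 10 = g(1), 11 = g(8), 12 = g(10).
Thus g is surjective.
The image of g is {1, 2, 3, 4, 5, 6, 7, 8, 9, 10, 11, 12}, which has 12 elements.

12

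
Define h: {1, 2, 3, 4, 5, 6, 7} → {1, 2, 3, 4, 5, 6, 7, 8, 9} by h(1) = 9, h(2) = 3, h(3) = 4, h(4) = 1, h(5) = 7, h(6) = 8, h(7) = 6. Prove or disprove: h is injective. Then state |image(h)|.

The values h(1), …, h(7) are 9, 3, 4, 1, 7, 8, 6 — all distinct.
So h(s) = h(t) only when s = t, and h is injective.
The image of h is {1, 3, 4, 6, 7, 8, 9}, which has 7 elements.

7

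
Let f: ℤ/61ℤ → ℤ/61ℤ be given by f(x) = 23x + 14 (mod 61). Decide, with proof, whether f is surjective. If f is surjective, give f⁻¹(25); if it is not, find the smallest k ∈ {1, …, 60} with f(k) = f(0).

27

Since gcd(23, 61) = 1, 23 is invertible modulo 61. Euclid's algorithm: 61 = 2·23 + 15, 23 = 1·15 + 8, 15 = 1·8 + 7, 8 = 1·7 + 1; back-substituting gives 1 = 8·23 − 3·61, so 23⁻¹ ≡ 8 (mod 61).
Then y ↦ 8(y − 14) is a two-sided inverse to f, so every y ∈ ℤ/61ℤ has a preimage.
Thus f is surjective.
Since f is surjective, we find f⁻¹(25): we need 23x ≡ 25 − 14 ≡ 11 (mod 61). Using 23⁻¹ = 8: x ≡ 8·11 = 88 = 1·61 + 27, so x = 27.
Check: f(27) = 23·27 + 14 = 635 = 10·61 + 25 ≡ 25 (mod 61).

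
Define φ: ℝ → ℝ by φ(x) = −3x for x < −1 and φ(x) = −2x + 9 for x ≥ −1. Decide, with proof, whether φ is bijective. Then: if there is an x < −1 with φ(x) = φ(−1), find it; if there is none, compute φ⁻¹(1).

-11/3

Both pieces are strictly decreasing (slopes −3 and −2), so each is injective on its own interval.
The left piece maps (−∞, −1) onto (3, ∞); the right piece maps [−1, ∞) onto (−∞, 11].
These images overlap. In particular φ(−1) = 11 (right piece), and solving −3x = 11 on the left piece gives x = −11/3 < −1.
So φ(−11/3) = φ(−1) with −11/3 ≠ −1, and φ is not injective, hence not bijective. This x = −11/3 is the requested value below −1.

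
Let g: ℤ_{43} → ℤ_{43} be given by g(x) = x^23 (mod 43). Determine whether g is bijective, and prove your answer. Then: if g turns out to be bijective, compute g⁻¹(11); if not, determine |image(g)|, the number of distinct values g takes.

Since 43 is prime, the nonzero elements of ℤ_{43} form a cyclic group of order 42.
As gcd(23, 42) = 1, raising to the 23rd power is a bijection on this group: if x_1^23 ≡ x_2^23 then (x_1x_2^{−1})^23 = 1, and the only element of order dividing gcd(23, 42) = 1 is 1, so x_1 = x_2.
With g(0) = 0 this makes g injective on all of ℤ_{43}, hence bijective (finite equal-size domain and codomain). In particular g is bijective.
Since g is bijective, we find the preimage of 11. The inverse of x ↦ x^23 on (ℤ_{43})^× is x ↦ x^11, because 23·11 = 253 = 6·42 + 1 ≡ 1 (mod 42) and x^{42} = 1 for x ≠ 0 (Fermat). So g⁻¹(11) = 11^11 mod 43.
Repeated squaring mod 43: 11^1 ≡ 11, 11^2 ≡ 11² = 121 ≡ 35, 11^4 ≡ 35² = 1225 ≡ 21, 11^8 ≡ 21² = 441 ≡ 11. Since 11 = 8 + 2 + 1, 11^11 ≡ 11·35·11: 11·35 = 385 ≡ 41, then 41·11 = 451 ≡ 21. So 11^11 ≡ 21 (mod 43).
Hence g⁻¹(11) = 21.

21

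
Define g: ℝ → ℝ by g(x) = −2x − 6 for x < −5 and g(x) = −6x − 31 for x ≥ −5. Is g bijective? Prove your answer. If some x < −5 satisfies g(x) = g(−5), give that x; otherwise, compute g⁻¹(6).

Both pieces are strictly decreasing (slopes −2 and −6), so each is injective on its own interval.
The left piece maps (−∞, −5) onto (4, ∞); the right piece maps [−5, ∞) onto (−∞, −1].
The images leave a gap (4 has no preimage), so g is not surjective, hence not bijective.
Because the two images are disjoint, no x < −5 has g(x) = g(−5), so we compute g⁻¹(6): 6 lies in (4, ∞), so solve −2x − 6 = 6: x = (6 + 6)/(−2) = −6.

-6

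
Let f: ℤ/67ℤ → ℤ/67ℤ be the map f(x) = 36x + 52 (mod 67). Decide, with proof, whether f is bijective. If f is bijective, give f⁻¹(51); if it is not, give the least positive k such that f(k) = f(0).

If f(x_1) = f(x_2), then 36x_1 ≡ 36x_2 (mod 67). Because gcd(36, 67) = 1, we may cancel 36 to get x_1 ≡ x_2 (mod 67).
We now compute 36⁻¹ mod 67 explicitly. Euclid's algorithm: 67 = 1·36 + 31, 36 = 1·31 + 5, 31 = 6·5 + 1; back-substituting gives 1 = 54·36 − 29·67, so 36⁻¹ ≡ 54 (mod 67).
Then y ↦ 54(y − 52) is a two-sided inverse to f, so every y ∈ ℤ/67ℤ has a preimage.
So f is bijective.
Since f is bijective, we compute f⁻¹(51): solve 36x + 52 ≡ 51 (mod 67), i.e. 36x ≡ 66 (mod 67).
Multiplying by 36⁻¹ = 54 gives x ≡ 54·66 = 3564 = 53·67 + 13 ≡ 13 (mod 67).
Check: f(13) = 36·13 + 52 = 520 = 7·67 + 51 ≡ 51 (mod 67).

13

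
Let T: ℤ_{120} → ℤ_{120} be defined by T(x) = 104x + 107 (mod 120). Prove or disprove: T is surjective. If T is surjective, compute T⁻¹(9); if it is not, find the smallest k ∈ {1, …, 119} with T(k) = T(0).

Recall: surjectivity means every element of the codomain has a preimage under T.
Since gcd(104, 120) = 8, we have 104x ≡ 0 (mod 8) for all x, so T(x) ≡ 3 (mod 8).
But 0 ≢ 3 (mod 8), so 0 ∈ ℤ_{120} has no preimage. Thus T is not surjective.
Since T is not surjective, we find the least positive k with T(k) = T(0): this means 104k ≡ 0 (mod 120), i.e. 120 ∣ 104k. Since gcd(104, 120) = 8, dividing through by 8 this holds exactly when 15 ∣ 13k, and as gcd(13, 15) = 1, exactly when 15 ∣ k.
The smallest positive such k is 15.

15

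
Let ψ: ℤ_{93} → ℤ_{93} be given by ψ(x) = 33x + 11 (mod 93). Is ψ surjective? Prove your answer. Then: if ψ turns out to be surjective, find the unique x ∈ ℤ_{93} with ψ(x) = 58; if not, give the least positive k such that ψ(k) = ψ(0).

Since gcd(33, 93) = 3, we have 33x ≡ 0 (mod 3) for all x, so ψ(x) ≡ 2 (mod 3).
But 0 ≢ 2 (mod 3), so 0 ∈ ℤ_{93} has no preimage. Hence ψ is not surjective.
Since ψ is not surjective, we find the least positive k with ψ(k) = ψ(0): this means 33k ≡ 0 (mod 93), i.e. 93 ∣ 33k. Since gcd(33, 93) = 3, dividing through by 3 this holds exactly when 31 ∣ 11k, and as gcd(11, 31) = 1, exactly when 31 ∣ k.
The smallest positive such k is 31.

31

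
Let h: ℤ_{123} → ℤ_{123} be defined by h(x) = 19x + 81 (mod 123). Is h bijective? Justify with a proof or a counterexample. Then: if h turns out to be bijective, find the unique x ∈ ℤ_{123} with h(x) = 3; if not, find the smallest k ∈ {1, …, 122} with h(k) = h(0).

By definition, injectivity means: for all u, v in the domain, h(u) = h(v) implies u = v.
If h(u) = h(v), then 19u ≡ 19v (mod 123). Because gcd(19, 123) = 1, we may cancel 19 to get u ≡ v (mod 123).
We now compute 19⁻¹ mod 123 explicitly. Euclid's algorithm: 123 = 6·19 + 9, 19 = 2·9 + 1; back-substituting gives 1 = 13·19 − 2·123, so 19⁻¹ ≡ 13 (mod 123).
Then y ↦ 13(y − 81) is a two-sided inverse to h, so every y ∈ ℤ_{123} has a preimage.
Thus h is bijective.
Since h is bijective, we find h⁻¹(3): we need 19x ≡ 3 − 81 ≡ 45 (mod 123). Using 19⁻¹ = 13: x ≡ 13·45 = 585 = 4·123 + 93, so x = 93.
Check: h(93) = 19·93 + 81 = 1848 = 15·123 + 3 ≡ 3 (mod 123).

93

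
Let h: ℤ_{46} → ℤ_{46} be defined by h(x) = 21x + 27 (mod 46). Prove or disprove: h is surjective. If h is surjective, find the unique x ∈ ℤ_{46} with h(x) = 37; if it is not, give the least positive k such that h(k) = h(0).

Since gcd(21, 46) = 1, 21 is invertible modulo 46. Euclid's algorithm: 46 = 2·21 + 4, 21 = 5·4 + 1; back-substituting gives 1 = 11·21 − 5·46, so 21⁻¹ ≡ 11 (mod 46).
Then y ↦ 11(y − 27) is a two-sided inverse to h, so every y ∈ ℤ_{46} has a preimage.
Thus h is surjective.
Since h is surjective, we compute h⁻¹(37): solve 21x + 27 ≡ 37 (mod 46), i.e. 21x ≡ 10 (mod 46).
Multiplying by 21⁻¹ = 11 gives x ≡ 11·10 = 110 = 2·46 + 18 ≡ 18 (mod 46).
Check: h(18) = 21·18 + 27 = 405 = 8·46 + 37 ≡ 37 (mod 46).

18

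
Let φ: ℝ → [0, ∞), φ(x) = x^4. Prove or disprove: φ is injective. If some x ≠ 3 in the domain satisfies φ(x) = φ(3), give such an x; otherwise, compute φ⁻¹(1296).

-3

φ(3) = 81 = (−3)^4 = φ(−3) (since 4 is even), with 3 ≠ −3. So φ is not injective.
For the follow-up, such an x exists: taking x = −3 ∈ ℝ gives φ(−3) = 81 = φ(3) with −3 ≠ 3.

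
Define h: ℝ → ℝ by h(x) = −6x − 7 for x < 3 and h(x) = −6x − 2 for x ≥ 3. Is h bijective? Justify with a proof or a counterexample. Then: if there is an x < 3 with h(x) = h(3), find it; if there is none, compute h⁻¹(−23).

13/6

Both pieces are strictly decreasing (slopes −6 and −6), so each is injective on its own interval.
The left piece maps (−∞, 3) onto (−25, ∞); the right piece maps [3, ∞) onto (−∞, −20].
These images overlap. In particular h(3) = −20 (right piece), and solving −6x − 7 = −20 on the left piece gives x = 13/6 < 3.
So h(13/6) = h(3) with 13/6 ≠ 3, and h is not injective, hence not bijective. This x = 13/6 is the requested value below 3.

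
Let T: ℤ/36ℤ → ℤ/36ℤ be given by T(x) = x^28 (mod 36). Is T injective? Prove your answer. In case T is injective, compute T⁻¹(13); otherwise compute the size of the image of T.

T(0) = 0^28 = 0.
T(6): Repeated squaring mod 36: 6^1 ≡ 6, 6^2 ≡ 6² = 36 ≡ 0, 6^4 ≡ 0² = 0, 6^8 ≡ 0² = 0, 6^16 ≡ 0² = 0. Since 28 = 16 + 8 + 4, 6^28 ≡ 0·0·0: 0·0 = 0, then 0·0 = 0. So 6^28 ≡ 0 (mod 36).
So T(0) = T(6) = 0 while 0 ≠ 6, so T is not injective.
Since T is not injective, we determine |image(T)|. Computing x^28 mod 36 for each x (by repeated squaring, reducing mod 36 at every step), the values T(0), T(1), …, T(35) are: 0, 1, 16, 9, 4, 13, 0, 25, 28, 9, 28, 25, 0, 13, 4, 9, 16, 1, 0, 1, 16, 9, 4, 13, 0, 25, 28, 9, 28, 25, 0, 13, 4, 9, 16, 1.
The distinct values are {0, 1, 4, 9, 13, 16, 25, 28}; there are 8 of them.

8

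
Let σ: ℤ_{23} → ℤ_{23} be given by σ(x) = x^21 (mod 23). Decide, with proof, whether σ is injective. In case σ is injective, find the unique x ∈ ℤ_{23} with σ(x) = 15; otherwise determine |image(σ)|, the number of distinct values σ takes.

20

Since 23 is prime, the nonzero elements of ℤ_{23} form a cyclic group of order 22.
As gcd(21, 22) = 1, raising to the 21st power is a bijection on this group: if s^21 ≡ t^21 then (st^{−1})^21 = 1, and the only element of order dividing gcd(21, 22) = 1 is 1, so s = t.
With σ(0) = 0 this makes σ injective on all of ℤ_{23}, hence bijective (finite equal-size domain and codomain). In particular σ is injective.
Since σ is injective, we find the preimage of 15. The inverse of x ↦ x^21 on (ℤ_{23})^× is x ↦ x^21, because 21·21 = 441 = 20·22 + 1 ≡ 1 (mod 22) and x^{22} = 1 for x ≠ 0 (Fermat). So σ⁻¹(15) = 15^21 mod 23.
Repeated squaring mod 23: 15^1 ≡ 15, 15^2 ≡ 15² = 225 ≡ 18, 15^4 ≡ 18² = 324 ≡ 2, 15^8 ≡ 2² = 4, 15^16 ≡ 4² = 16. Since 21 = 16 + 4 + 1, 15^21 ≡ 16·2·15: 16·2 = 32 ≡ 9, then 9·15 = 135 ≡ 20. So 15^21 ≡ 20 (mod 23).
Hence σ⁻¹(15) = 20.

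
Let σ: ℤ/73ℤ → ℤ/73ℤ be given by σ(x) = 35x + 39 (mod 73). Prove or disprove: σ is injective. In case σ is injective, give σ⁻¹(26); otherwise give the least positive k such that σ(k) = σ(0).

If σ(a) = σ(b), then 35a ≡ 35b (mod 73). Because gcd(35, 73) = 1, we may cancel 35 to get a ≡ b (mod 73).
So σ is injective.
We now compute 35⁻¹ mod 73 explicitly. Euclid's algorithm: 73 = 2·35 + 3, 35 = 11·3 + 2, 3 = 1·2 + 1; back-substituting gives 1 = 48·35 − 23·73, so 35⁻¹ ≡ 48 (mod 73).
Since σ is injective, we find σ⁻¹(26): we need 35x ≡ 26 − 39 ≡ 60 (mod 73). Using 35⁻¹ = 48: x ≡ 48·60 = 2880 = 39·73 + 33, so x = 33.
Check: σ(33) = 35·33 + 39 = 1194 = 16·73 + 26 ≡ 26 (mod 73).

33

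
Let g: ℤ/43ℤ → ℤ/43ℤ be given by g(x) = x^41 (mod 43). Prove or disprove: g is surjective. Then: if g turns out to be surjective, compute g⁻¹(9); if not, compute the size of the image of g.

Since 43 is prime, the nonzero elements of ℤ/43ℤ form a cyclic group of order 42.
As gcd(41, 42) = 1, raising to the 41st power is a bijection on this group: if s^41 ≡ t^41 then (st^{−1})^41 = 1, and the only element of order dividing gcd(41, 42) = 1 is 1, so s = t.
With g(0) = 0 this makes g injective on all of ℤ/43ℤ, hence bijective (finite equal-size domain and codomain). In particular g is surjective.
Since g is surjective, we find the preimage of 9. The inverse of x ↦ x^41 on (ℤ/43ℤ)^× is x ↦ x^41, because 41·41 = 1681 = 40·42 + 1 ≡ 1 (mod 42) and x^{42} = 1 for x ≠ 0 (Fermat). So g⁻¹(9) = 9^41 mod 43.
Repeated squaring mod 43: 9^1 ≡ 9, 9^2 ≡ 9² = 81 ≡ 38, 9^4 ≡ 38² = 1444 ≡ 25, 9^8 ≡ 25² = 625 ≡ 23, 9^16 ≡ 23² = 529 ≡ 13, 9^32 ≡ 13² = 169 ≡ 40. Since 41 = 32 + 8 + 1, 9^41 ≡ 40·23·9: 40·23 = 920 ≡ 17, then 17·9 = 153 ≡ 24. So 9^41 ≡ 24 (mod 43).
Hence g⁻¹(9) = 24.

24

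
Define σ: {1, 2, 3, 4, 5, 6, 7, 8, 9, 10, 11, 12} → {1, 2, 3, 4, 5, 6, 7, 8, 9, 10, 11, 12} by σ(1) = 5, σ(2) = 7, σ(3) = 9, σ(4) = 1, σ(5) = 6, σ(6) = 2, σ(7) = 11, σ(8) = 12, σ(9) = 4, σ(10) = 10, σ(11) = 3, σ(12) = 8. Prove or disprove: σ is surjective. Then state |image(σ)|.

12

Every element of the codomain has a preimage: 1 = σ(4), 2 = σ(6), 3 = σ(11), 4 = σ(9), 5 = σ(1), 6 = σ(5), 7 = σ(2), 8 = σ(12), 9 = σ(3), 10 = σ(10), 11 = σ(7), 12 = σ(8).
Therefore σ is surjective.
The image of σ is {1, 2, 3, 4, 5, 6, 7, 8, 9, 10, 11, 12}, which has 12 elements.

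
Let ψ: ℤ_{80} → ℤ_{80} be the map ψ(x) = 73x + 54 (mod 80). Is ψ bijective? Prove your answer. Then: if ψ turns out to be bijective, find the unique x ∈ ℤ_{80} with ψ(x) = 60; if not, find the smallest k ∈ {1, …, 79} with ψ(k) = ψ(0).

Recall: injectivity means: for all a, b in the domain, ψ(a) = ψ(b) implies a = b.
Suppose ψ(a) = ψ(b) in ℤ_{80}. Then 73a + 54 ≡ 73b + 54 (mod 80), therefore 73(a − b) ≡ 0 (mod 80).
Since gcd(73, 80) = 1, 73 is invertible modulo 80, hence a − b ≡ 0 (mod 80), i.e. a = b.
We now compute 73⁻¹ mod 80 explicitly. Euclid's algorithm: 80 = 1·73 + 7, 73 = 10·7 + 3, 7 = 2·3 + 1; back-substituting gives 1 = 57·73 − 52·80, so 73⁻¹ ≡ 57 (mod 80).
For any y ∈ ℤ_{80}, x = 57(y − 54) mod 80 satisfies ψ(x) = 73·57(y − 54) + 54 ≡ y (since 73·57 ≡ 1 mod 80). So every y has a preimage.
So ψ is bijective.
Since ψ is bijective, we compute ψ⁻¹(60): solve 73x + 54 ≡ 60 (mod 80), i.e. 73x ≡ 6 (mod 80).
Multiplying by 73⁻¹ = 57 gives x ≡ 57·6 = 342 = 4·80 + 22 ≡ 22 (mod 80).
Check: ψ(22) = 73·22 + 54 = 1660 = 20·80 + 60 ≡ 60 (mod 80).

22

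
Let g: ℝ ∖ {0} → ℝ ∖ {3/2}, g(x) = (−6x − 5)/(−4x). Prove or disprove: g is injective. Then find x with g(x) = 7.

5/22

Suppose g(a) = g(b). Cross-multiplying: (−6a − 5)(−4b) = (−6b − 5)(−4a).
Expanding both sides and cancelling the symmetric terms leaves −20·(a − b) = 0. Since −20 ≠ 0, a = b. Thus g is injective.
Solving g(x) = 7: cross-multiplying gives −6x − 5 = 7(−4x), which rearranges to 22x = 5, so x = 5/22.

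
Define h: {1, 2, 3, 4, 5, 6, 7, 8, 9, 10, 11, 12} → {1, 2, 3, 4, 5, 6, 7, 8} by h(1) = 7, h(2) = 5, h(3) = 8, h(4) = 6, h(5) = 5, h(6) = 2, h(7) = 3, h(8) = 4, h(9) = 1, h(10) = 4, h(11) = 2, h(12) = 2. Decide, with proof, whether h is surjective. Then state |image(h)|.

Every element of the codomain has a preimage: 1 = h(9), 2 = h(6), 3 = h(7), 4 = h(8), 5 = h(2), 6 = h(4), 7 = h(1), 8 = h(3).
Therefore h is surjective.
The image of h is {1, 2, 3, 4, 5, 6, 7, 8}, which has 8 elements.

8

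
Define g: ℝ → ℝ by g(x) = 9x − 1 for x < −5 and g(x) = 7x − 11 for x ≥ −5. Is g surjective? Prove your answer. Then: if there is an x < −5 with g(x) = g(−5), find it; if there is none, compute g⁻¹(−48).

Both pieces are strictly increasing (slopes 9 and 7), so each is injective on its own interval.
The left piece maps (−∞, −5) onto (−∞, −46); the right piece maps [−5, ∞) onto [−46, ∞).
These images together cover ℝ, so g is surjective.
Because the two images are disjoint, no x < −5 has g(x) = g(−5), so we compute g⁻¹(−48): −48 lies in (−∞, −46), so solve 9x − 1 = −48: x = (−48 + 1)/9 = −47/9.

-47/9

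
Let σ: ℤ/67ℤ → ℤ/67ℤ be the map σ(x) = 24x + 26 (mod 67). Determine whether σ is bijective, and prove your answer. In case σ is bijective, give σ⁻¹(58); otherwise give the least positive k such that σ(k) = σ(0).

46

Suppose σ(u) = σ(v) in ℤ/67ℤ. Then 24u + 26 ≡ 24v + 26 (mod 67), so 24(u − v) ≡ 0 (mod 67).
Since gcd(24, 67) = 1, 24 is invertible modulo 67, therefore u − v ≡ 0 (mod 67), i.e. u = v.
We now compute 24⁻¹ mod 67 explicitly. Euclid's algorithm: 67 = 2·24 + 19, 24 = 1·19 + 5, 19 = 3·5 + 4, 5 = 1·4 + 1; back-substituting gives 1 = 14·24 − 5·67, so 24⁻¹ ≡ 14 (mod 67).
For any y ∈ ℤ/67ℤ, x = 14(y − 26) mod 67 satisfies σ(x) = 24·14(y − 26) + 26 ≡ y (since 24·14 ≡ 1 mod 67). So every y has a preimage.
Thus σ is bijective.
Since σ is bijective, we compute σ⁻¹(58): solve 24x + 26 ≡ 58 (mod 67), i.e. 24x ≡ 32 (mod 67).
Multiplying by 24⁻¹ = 14 gives x ≡ 14·32 = 448 = 6·67 + 46 ≡ 46 (mod 67).
Check: σ(46) = 24·46 + 26 = 1130 = 16·67 + 58 ≡ 58 (mod 67).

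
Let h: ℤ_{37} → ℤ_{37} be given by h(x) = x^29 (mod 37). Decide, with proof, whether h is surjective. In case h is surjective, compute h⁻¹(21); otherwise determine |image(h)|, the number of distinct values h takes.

4

Since 37 is prime, the nonzero elements of ℤ_{37} form a cyclic group of order 36.
As gcd(29, 36) = 1, raising to the 29th power is a bijection on this group: if u^29 ≡ v^29 then (uv^{−1})^29 = 1, and the only element of order dividing gcd(29, 36) = 1 is 1, so u = v.
With h(0) = 0 this makes h injective on all of ℤ_{37}, hence bijective (finite equal-size domain and codomain). In particular h is surjective.
Since h is surjective, we find the preimage of 21. The inverse of x ↦ x^29 on (ℤ_{37})^× is x ↦ x^5, because 29·5 = 145 = 4·36 + 1 ≡ 1 (mod 36) and x^{36} = 1 for x ≠ 0 (Fermat). So h⁻¹(21) = 21^5 mod 37.
Repeated squaring mod 37: 21^1 ≡ 21, 21^2 ≡ 21² = 441 ≡ 34, 21^4 ≡ 34² = 1156 ≡ 9. Since 5 = 4 + 1, 21^5 ≡ 9·21: 9·21 = 189 ≡ 4. So 21^5 ≡ 4 (mod 37).
Hence h⁻¹(21) = 4.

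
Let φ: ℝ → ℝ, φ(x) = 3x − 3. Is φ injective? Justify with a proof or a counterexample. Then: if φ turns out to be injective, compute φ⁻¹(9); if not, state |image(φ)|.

4

Suppose φ(a) = φ(b). Then 3a − 3 = 3b − 3, hence 3a = 3b, thus a = b.
Therefore φ is injective.
Since φ is injective, we compute φ⁻¹(9) = (9 + 3)/3 = 4.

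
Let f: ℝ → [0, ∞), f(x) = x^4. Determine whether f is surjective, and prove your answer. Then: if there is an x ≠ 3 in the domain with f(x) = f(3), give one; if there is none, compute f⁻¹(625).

For any y ∈ [0, ∞), x = y^{1/4} ∈ ℝ satisfies x^4 = y, so f is surjective.
For the follow-up, such an x exists: taking x = −3 ∈ ℝ gives f(−3) = 81 = f(3) with −3 ≠ 3.

-3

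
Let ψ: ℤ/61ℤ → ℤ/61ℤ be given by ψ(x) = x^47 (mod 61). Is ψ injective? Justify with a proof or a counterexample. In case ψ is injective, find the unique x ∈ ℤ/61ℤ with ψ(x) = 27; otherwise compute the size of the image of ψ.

Since 61 is prime, the nonzero elements of ℤ/61ℤ form a cyclic group of order 60.
As gcd(47, 60) = 1, raising to the 47th power is a bijection on this group: if u^47 ≡ v^47 then (uv^{−1})^47 = 1, and the only element of order dividing gcd(47, 60) = 1 is 1, so u = v.
With ψ(0) = 0 this makes ψ injective on all of ℤ/61ℤ, hence bijective (finite equal-size domain and codomain). In particular ψ is injective.
Since ψ is injective, we find the preimage of 27. The inverse of x ↦ x^47 on (ℤ/61ℤ)^× is x ↦ x^23, because 47·23 = 1081 = 18·60 + 1 ≡ 1 (mod 60) and x^{60} = 1 for x ≠ 0 (Fermat). So ψ⁻¹(27) = 27^23 mod 61.
Repeated squaring mod 61: 27^1 ≡ 27, 27^2 ≡ 27² = 729 ≡ 58, 27^4 ≡ 58² = 3364 ≡ 9, 27^8 ≡ 9² = 81 ≡ 20, 27^16 ≡ 20² = 400 ≡ 34. Since 23 = 16 + 4 + 2 + 1, 27^23 ≡ 34·9·58·27: 34·9 = 306 ≡ 1, then 1·58 = 58, then 58·27 = 1566 ≡ 41. So 27^23 ≡ 41 (mod 61).
Hence ψ⁻¹(27) = 41.

41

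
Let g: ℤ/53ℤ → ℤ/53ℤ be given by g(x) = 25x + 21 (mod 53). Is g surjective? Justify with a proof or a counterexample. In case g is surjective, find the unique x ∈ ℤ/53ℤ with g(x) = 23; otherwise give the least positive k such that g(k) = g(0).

Since gcd(25, 53) = 1, 25 is invertible modulo 53. Euclid's algorithm: 53 = 2·25 + 3, 25 = 8·3 + 1; back-substituting gives 1 = 17·25 − 8·53, so 25⁻¹ ≡ 17 (mod 53).
For any y ∈ ℤ/53ℤ, x = 17(y − 21) mod 53 satisfies g(x) = 25·17(y − 21) + 21 ≡ y (since 25·17 ≡ 1 mod 53). So every y has a preimage.
Therefore g is surjective.
Since g is surjective, we find g⁻¹(23): we need 25x ≡ 23 − 21 ≡ 2 (mod 53). Using 25⁻¹ = 17: x ≡ 17·2 = 34, so x = 34.
Check: g(34) = 25·34 + 21 = 871 = 16·53 + 23 ≡ 23 (mod 53).

34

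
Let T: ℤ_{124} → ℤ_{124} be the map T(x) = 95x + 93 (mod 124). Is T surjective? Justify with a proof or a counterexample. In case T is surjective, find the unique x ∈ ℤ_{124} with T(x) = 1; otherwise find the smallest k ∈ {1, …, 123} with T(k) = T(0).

Recall that T is surjective if every y in the codomain equals T(x) for some x in the domain.
Since gcd(95, 124) = 1, 95 is invertible modulo 124. Euclid's algorithm: 124 = 1·95 + 29, 95 = 3·29 + 8, 29 = 3·8 + 5, 8 = 1·5 + 3, 5 = 1·3 + 2, 3 = 1·2 + 1; back-substituting gives 1 = 47·95 − 36·124, so 95⁻¹ ≡ 47 (mod 124).
Then y ↦ 47(y − 93) is a two-sided inverse to T, so every y ∈ ℤ_{124} has a preimage.
So T is surjective.
Since T is surjective, we find T⁻¹(1): we need 95x ≡ 1 − 93 ≡ 32 (mod 124). Using 95⁻¹ = 47: x ≡ 47·32 = 1504 = 12·124 + 16, so x = 16.
Check: T(16) = 95·16 + 93 = 1613 = 13·124 + 1 ≡ 1 (mod 124).

16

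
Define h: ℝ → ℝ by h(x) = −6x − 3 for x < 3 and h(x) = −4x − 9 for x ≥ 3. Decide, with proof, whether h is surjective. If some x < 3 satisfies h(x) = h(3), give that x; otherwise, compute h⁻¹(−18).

5/2

Both pieces are strictly decreasing (slopes −6 and −4), so each is injective on its own interval.
The left piece maps (−∞, 3) onto (−21, ∞); the right piece maps [3, ∞) onto (−∞, −21].
These images together cover ℝ, so h is surjective.
Because the two images are disjoint, no x < 3 has h(x) = h(3), so we compute h⁻¹(−18): −18 lies in (−21, ∞), so solve −6x − 3 = −18: x = (−18 + 3)/(−6) = 5/2.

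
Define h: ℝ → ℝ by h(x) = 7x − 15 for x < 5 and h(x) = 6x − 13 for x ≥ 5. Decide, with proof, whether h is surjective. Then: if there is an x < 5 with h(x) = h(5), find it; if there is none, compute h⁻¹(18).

32/7

Both pieces are strictly increasing (slopes 7 and 6), so each is injective on its own interval.
The left piece maps (−∞, 5) onto (−∞, 20); the right piece maps [5, ∞) onto [17, ∞).
The union (−∞, 20) ∪ [17, ∞) covers ℝ, so h is surjective.
For the follow-up: the images overlap, so an x < 5 with h(x) = h(5) exists. h(5) = 17; solving 7x − 15 = 17 for x < 5 gives x = (17 + 15)/7 = 32/7.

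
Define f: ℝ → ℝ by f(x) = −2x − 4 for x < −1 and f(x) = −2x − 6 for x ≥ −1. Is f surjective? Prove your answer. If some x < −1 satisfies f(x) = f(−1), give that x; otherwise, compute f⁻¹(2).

Both pieces are strictly decreasing (slopes −2 and −2), so each is injective on its own interval.
The left piece maps (−∞, −1) onto (−2, ∞); the right piece maps [−1, ∞) onto (−∞, −4].
The union (−2, ∞) ∪ (−∞, −4] omits the interval between −2 and −4; in particular −2 has no preimage. So f is not surjective.
Because the two images are disjoint, no x < −1 has f(x) = f(−1), so we compute f⁻¹(2): 2 lies in (−2, ∞), so solve −2x − 4 = 2: x = (2 + 4)/(−2) = −3.

-3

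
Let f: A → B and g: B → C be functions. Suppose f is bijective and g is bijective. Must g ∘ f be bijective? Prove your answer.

bijective

Injectivity: if g(f(u)) = g(f(v)) then f(u) = f(v) (g injective) so u = v (f injective).
Surjectivity: for c ∈ C pick b with g(b) = c, then a with f(a) = b; then (g ∘ f)(a) = c.
So g ∘ f is bijective.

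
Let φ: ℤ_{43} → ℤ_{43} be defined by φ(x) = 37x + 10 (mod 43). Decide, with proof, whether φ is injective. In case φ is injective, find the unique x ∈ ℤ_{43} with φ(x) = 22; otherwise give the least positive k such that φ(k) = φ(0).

41

Recall: injectivity means: for all s, t in the domain, φ(s) = φ(t) implies s = t.
Suppose φ(s) = φ(t) in ℤ_{43}. Then 37s + 10 ≡ 37t + 10 (mod 43), so 37(s − t) ≡ 0 (mod 43).
Since gcd(37, 43) = 1, 37 is invertible modulo 43, so s − t ≡ 0 (mod 43), i.e. s = t.
So φ is injective.
We now compute 37⁻¹ mod 43 explicitly. Euclid's algorithm: 43 = 1·37 + 6, 37 = 6·6 + 1; back-substituting gives 1 = 7·37 − 6·43, so 37⁻¹ ≡ 7 (mod 43).
Since φ is injective, we find φ⁻¹(22): we need 37x ≡ 22 − 10 ≡ 12 (mod 43). Using 37⁻¹ = 7: x ≡ 7·12 = 84 = 1·43 + 41, so x = 41.
Check: φ(41) = 37·41 + 10 = 1527 = 35·43 + 22 ≡ 22 (mod 43).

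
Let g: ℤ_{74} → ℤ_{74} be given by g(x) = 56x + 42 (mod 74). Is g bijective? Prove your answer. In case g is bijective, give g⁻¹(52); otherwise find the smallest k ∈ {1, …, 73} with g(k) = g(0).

We have gcd(56, 74) = 2 > 1. Taking a = 0 and b = 37: g(0) = 42 and g(37) = 56·37 + 42 = 2114 ≡ 42 (mod 74).
So g(0) = g(37) while 0 ≠ 37, therefore g is not injective, hence not bijective.
Since g is not bijective, we find the least positive k with g(k) = g(0): this means 56k ≡ 0 (mod 74), i.e. 74 ∣ 56k. Since gcd(56, 74) = 2, dividing through by 2 this holds exactly when 37 ∣ 28k, and as gcd(28, 37) = 1, exactly when 37 ∣ k.
The smallest positive such k is 37.

37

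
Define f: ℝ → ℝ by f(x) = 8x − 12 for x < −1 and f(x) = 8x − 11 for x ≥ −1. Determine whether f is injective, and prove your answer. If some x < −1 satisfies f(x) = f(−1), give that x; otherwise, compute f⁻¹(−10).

1/8

Both pieces are strictly increasing (slopes 8 and 8), so each is injective on its own interval.
The left piece maps (−∞, −1) onto (−∞, −20); the right piece maps [−1, ∞) onto [−19, ∞).
These images are disjoint, so no value is attained by both pieces. Thus f is injective.
Because the two images are disjoint, no x < −1 has f(x) = f(−1), so we compute f⁻¹(−10): −10 lies in [−19, ∞), so solve 8x − 11 = −10: x = (−10 + 11)/8 = 1/8.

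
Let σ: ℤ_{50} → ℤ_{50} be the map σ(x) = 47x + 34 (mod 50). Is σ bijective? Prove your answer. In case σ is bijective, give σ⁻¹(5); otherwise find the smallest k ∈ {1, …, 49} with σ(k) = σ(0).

43

Recall: injectivity means: for all a, b in the domain, σ(a) = σ(b) implies a = b.
Suppose σ(a) = σ(b) in ℤ_{50}. Then 47a + 34 ≡ 47b + 34 (mod 50), so 47(a − b) ≡ 0 (mod 50).
Since gcd(47, 50) = 1, 47 is invertible modulo 50, so a − b ≡ 0 (mod 50), i.e. a = b.
We now compute 47⁻¹ mod 50 explicitly. Euclid's algorithm: 50 = 1·47 + 3, 47 = 15·3 + 2, 3 = 1·2 + 1; back-substituting gives 1 = 33·47 − 31·50, so 47⁻¹ ≡ 33 (mod 50).
Then y ↦ 33(y − 34) is a two-sided inverse to σ, so every y ∈ ℤ_{50} has a preimage.
Therefore σ is bijective.
Since σ is bijective, we find σ⁻¹(5): we need 47x ≡ 5 − 34 ≡ 21 (mod 50). Using 47⁻¹ = 33: x ≡ 33·21 = 693 = 13·50 + 43, so x = 43.
Check: σ(43) = 47·43 + 34 = 2055 = 41·50 + 5 ≡ 5 (mod 50).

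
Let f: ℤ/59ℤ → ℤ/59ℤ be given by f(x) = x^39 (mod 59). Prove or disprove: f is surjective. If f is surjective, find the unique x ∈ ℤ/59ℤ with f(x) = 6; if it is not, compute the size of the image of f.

39

Since 59 is prime, the nonzero elements of ℤ/59ℤ form a cyclic group of order 58.
As gcd(39, 58) = 1, raising to the 39th power is a bijection on this group: if s^39 ≡ t^39 then (st^{−1})^39 = 1, and the only element of order dividing gcd(39, 58) = 1 is 1, so s = t.
With f(0) = 0 this makes f injective on all of ℤ/59ℤ, hence bijective (finite equal-size domain and codomain). In particular f is surjective.
Since f is surjective, we find the preimage of 6. The inverse of x ↦ x^39 on (ℤ/59ℤ)^× is x ↦ x^3, because 39·3 = 117 = 2·58 + 1 ≡ 1 (mod 58) and x^{58} = 1 for x ≠ 0 (Fermat). So f⁻¹(6) = 6^3 mod 59.
Repeated squaring mod 59: 6^1 ≡ 6, 6^2 ≡ 6² = 36. Since 3 = 2 + 1, 6^3 ≡ 36·6: 36·6 = 216 ≡ 39. So 6^3 ≡ 39 (mod 59).
Hence f⁻¹(6) = 39.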